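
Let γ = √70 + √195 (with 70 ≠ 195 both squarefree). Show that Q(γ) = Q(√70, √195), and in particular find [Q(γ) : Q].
[Q(γ) : Q] = 4 (equivalently, Q(γ) = Q(√70, √195))

Obviously Q(γ) ⊆ Q(√70, √195), and [Q(√70, √195):Q] = 4 (since 70, 195 are distinct squarefree integers > 1 with 13650 not a perfect square). To show equality we compute the minimal polynomial of γ. From γ = √70 + √195: γ^2 = 70 + 2√(13650) + 195 = 265 + 2√(13650), so γ^2 - 265 = 2√(13650); squaring, (γ^2 - 265)^2 = 4·13650, i.e. γ^4 - 530γ^2 + 70225 - 54600 = 0, i.e. γ^4 - 530γ^2 + 15625 = 0. So γ is a root of x^4 - 530x^2 + 15625. This polynomial is irreducible over Q: it has no rational root (each ±√70 ± √195 is irrational), and any factorization into two quadratics over Q would force √(13650) ∈ Q (pairing opposite roots) or √70, √195 ∈ Q (other pairings), all impossible. Hence [Q(γ):Q] = 4 = [Q(√70, √195):Q], so Q(γ) = Q(√70, √195).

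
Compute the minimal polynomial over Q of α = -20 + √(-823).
m_α(x) = x^2 + 40x + 1223

From α + 20 = √(-823), squaring gives (α + 20)^2 = -823, i.e. α^2 + 40α + 400 = -823, so α^2 + 40α + 1223 = 0. The discriminant of x^2 + 40x + 1223 is (40)^2 - 4·(1223) = 1600 - 4892 = -3292, and 4·(-823) is not a perfect square in Q since -823 is squarefree and ≠ 1. Hence x^2 + 40x + 1223 is irreducible over Q and is the minimal polynomial of α.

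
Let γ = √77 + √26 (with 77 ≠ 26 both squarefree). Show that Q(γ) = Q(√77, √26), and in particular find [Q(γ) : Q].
[Q(γ) : Q] = 4 (equivalently, Q(γ) = Q(√77, √26))

Obviously Q(γ) ⊆ Q(√77, √26), and [Q(√77, √26):Q] = 4 (since 77, 26 are distinct squarefree integers > 1 with 2002 not a perfect square). To show equality we compute the minimal polynomial of γ. From γ = √77 + √26: γ^2 = 77 + 2√(2002) + 26 = 103 + 2√(2002), so γ^2 - 103 = 2√(2002); squaring, (γ^2 - 103)^2 = 4·2002, i.e. γ^4 - 206γ^2 + 10609 - 8008 = 0, i.e. γ^4 - 206γ^2 + 2601 = 0. So γ is a root of x^4 - 206x^2 + 2601. This polynomial is irreducible over Q: it has no rational root (each ±√77 ± √26 is irrational), and any factorization into two quadratics over Q would force √(2002) ∈ Q (pairing opposite roots) or √77, √26 ∈ Q (other pairings), all impossible. Hence [Q(γ):Q] = 4 = [Q(√77, √26):Q], so Q(γ) = Q(√77, √26).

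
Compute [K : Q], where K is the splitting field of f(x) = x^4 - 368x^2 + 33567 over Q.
[K : Q] = 4

Solving the quadratic in x^2: x^2 = (368 ± √(368^2 - 4·33567))/2 = (368 ± √1156)/2 = (368 ± 34)/2, giving x^2 = 201 or x^2 = 167. So f(x) = (x^2 - 201)(x^2 - 167) and the roots of f are ±√201, ±√167. Hence the splitting field is K = Q(√201, √167). Since 201 and 167 are distinct squarefree integers > 1, their product 33567 is not a perfect square, so √167 ∉ Q(√201). By the tower law [K:Q] = [Q(√201,√167):Q(√201)] · [Q(√201):Q] = 2 · 2 = 4.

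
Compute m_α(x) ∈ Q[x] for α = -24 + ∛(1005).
m_α(x) = x^3 + 72x^2 + 1728x + 12819

Set β = α + 24 = ∛(1005), so β^3 = 1005. Then (α + 24)^3 - 1005 = 0, i.e. α is a root of g(x) = (x + 24)^3 - 1005 = x^3 + 72x^2 + 1728x + 12819. Since g(x) = h(x + 24) where h(x) = x^3 - 1005, and h is irreducible over Q (because 1005 is not a perfect cube, so h has no rational root, and a monic cubic with no rational root is irreducible), g is also irreducible (irreducibility is preserved under the substitution x → x + 24). Hence m_α(x) = x^3 + 72x^2 + 1728x + 12819.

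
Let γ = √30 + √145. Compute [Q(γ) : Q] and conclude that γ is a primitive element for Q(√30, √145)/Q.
[Q(γ) : Q] = 4 (equivalently, Q(γ) = Q(√30, √145))

Obviously Q(γ) ⊆ Q(√30, √145), and [Q(√30, √145):Q] = 4 (since 30, 145 are distinct squarefree integers > 1 with 4350 not a perfect square). To show equality we compute the minimal polynomial of γ. From γ = √30 + √145: γ^2 = 30 + 2√(4350) + 145 = 175 + 2√(4350), so γ^2 - 175 = 2√(4350); squaring, (γ^2 - 175)^2 = 4·4350, i.e. γ^4 - 350γ^2 + 30625 - 17400 = 0, i.e. γ^4 - 350γ^2 + 13225 = 0. So γ is a root of x^4 - 350x^2 + 13225. This polynomial is irreducible over Q: it has no rational root (each ±√30 ± √145 is irrational), and any factorization into two quadratics over Q would force √(4350) ∈ Q (pairing opposite roots) or √30, √145 ∈ Q (other pairings), all impossible. Hence [Q(γ):Q] = 4 = [Q(√30, √145):Q], so Q(γ) = Q(√30, √145).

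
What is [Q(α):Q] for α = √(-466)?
[Q(α):Q] = 2

[Q(α):Q] equals the degree of the minimal polynomial of α. Here α^2 = -466 and x^2 + 466 is irreducible (d = -466 is squarefree, ≠ 1, hence not a square), so deg(m_α) = 2. Thus [Q(α):Q] = 2.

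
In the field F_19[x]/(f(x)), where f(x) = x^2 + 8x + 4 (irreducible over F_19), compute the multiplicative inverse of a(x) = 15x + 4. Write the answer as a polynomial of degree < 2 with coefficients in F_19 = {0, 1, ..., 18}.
a(x)^(-1) ≡ 15x + 2 (mod f(x))

Since f is irreducible over F_19, F_19[x]/(f) is a field and a(x) ≠ 0 has an inverse. Apply the extended Euclidean algorithm to f(x) and a(x) in F_19[x]: f(x) = (14x + 12)·a(x) + (13). The last nonzero remainder is the constant 13 = gcd(f, a) in F_19. Back-substituting through the division chain expresses 13 = s(x)·a(x) + t(x)·f(x) with s(x) ≡ 5x + 7 (mod f), so (5x + 7)·a(x) ≡ 13 (mod f). Multiplying by 13^(-1) ≡ 3 in F_19 gives a(x)^(-1) ≡ 3·(5x + 7) ≡ 15x + 2 (mod f). Check: (15x + 4)·(15x + 2) = 16x^2 + 14x + 8 ≡ 1 (mod x^2 + 8x + 4).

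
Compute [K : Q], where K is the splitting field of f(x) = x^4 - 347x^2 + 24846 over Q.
[K : Q] = 4

Solving the quadratic in x^2: x^2 = (347 ± √(347^2 - 4·24846))/2 = (347 ± √21025)/2 = (347 ± 145)/2, giving x^2 = 246 or x^2 = 101. So f(x) = (x^2 - 246)(x^2 - 101) and the roots of f are ±√246, ±√101. Hence the splitting field is K = Q(√246, √101). Since 246 and 101 are distinct squarefree integers > 1, their product 24846 is not a perfect square, so √101 ∉ Q(√246). By the tower law [K:Q] = [Q(√246,√101):Q(√246)] · [Q(√246):Q] = 2 · 2 = 4.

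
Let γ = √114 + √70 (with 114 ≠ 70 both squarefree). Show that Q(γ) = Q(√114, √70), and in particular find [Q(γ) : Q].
[Q(γ) : Q] = 4 (equivalently, Q(γ) = Q(√114, √70))

Obviously Q(γ) ⊆ Q(√114, √70), and [Q(√114, √70):Q] = 4 (since 114, 70 are distinct squarefree integers > 1 with 7980 not a perfect square). To show equality we compute the minimal polynomial of γ. From γ = √114 + √70: γ^2 = 114 + 2√(7980) + 70 = 184 + 2√(7980), so γ^2 - 184 = 2√(7980); squaring, (γ^2 - 184)^2 = 4·7980, i.e. γ^4 - 368γ^2 + 33856 - 31920 = 0, i.e. γ^4 - 368γ^2 + 1936 = 0. So γ is a root of x^4 - 368x^2 + 1936. This polynomial is irreducible over Q: it has no rational root (each ±√114 ± √70 is irrational), and any factorization into two quadratics over Q would force √(7980) ∈ Q (pairing opposite roots) or √114, √70 ∈ Q (other pairings), all impossible. Hence [Q(γ):Q] = 4 = [Q(√114, √70):Q], so Q(γ) = Q(√114, √70).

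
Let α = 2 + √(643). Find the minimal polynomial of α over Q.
m_α(x) = x^2 - 4x - 639

From α - 2 = √(643), squaring gives (α - 2)^2 = 643, i.e. α^2 - 4α + 4 = 643, so α^2 - 4α - 639 = 0. The discriminant of x^2 - 4x - 639 is (-4)^2 - 4·(-639) = 16 + 2556 = 2572, and 4·(643) is not a perfect square in Q since 643 is squarefree and ≠ 1. Hence x^2 - 4x - 639 is irreducible over Q and is the minimal polynomial of α.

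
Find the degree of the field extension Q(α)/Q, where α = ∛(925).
[Q(α):Q] = 3

The minimal polynomial of α is x^3 - 925, irreducible over Q since 925 is not a perfect cube (so x^3 - 925 has no rational root). Hence [Q(α):Q] = deg(m_α) = 3.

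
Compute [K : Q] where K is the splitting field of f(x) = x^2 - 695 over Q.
[K : Q] = 2

f(x) = x^2 - 695 factors as (x - √695)(x + √695). The splitting field is K = Q(√695). Since 695 is squarefree and > 1, it is not a perfect square, so x^2 - 695 is irreducible over Q and [Q(√695) : Q] = 2. Hence [K : Q] = 2.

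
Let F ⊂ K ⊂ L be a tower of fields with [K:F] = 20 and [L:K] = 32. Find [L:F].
[L:F] = 640

The tower law says that for any tower of field extensions F ⊂ K ⊂ L with finite degrees, [L:F] = [L:K] · [K:F]. Here this gives [L:F] = 32 · 20 = 640.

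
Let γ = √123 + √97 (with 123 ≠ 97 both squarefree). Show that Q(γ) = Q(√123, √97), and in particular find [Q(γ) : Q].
[Q(γ) : Q] = 4 (equivalently, Q(γ) = Q(√123, √97))

Obviously Q(γ) ⊆ Q(√123, √97), and [Q(√123, √97):Q] = 4 (since 123, 97 are distinct squarefree integers > 1 with 11931 not a perfect square). To show equality we compute the minimal polynomial of γ. From γ = √123 + √97: γ^2 = 123 + 2√(11931) + 97 = 220 + 2√(11931), so γ^2 - 220 = 2√(11931); squaring, (γ^2 - 220)^2 = 4·11931, i.e. γ^4 - 440γ^2 + 48400 - 47724 = 0, i.e. γ^4 - 440γ^2 + 676 = 0. So γ is a root of x^4 - 440x^2 + 676. This polynomial is irreducible over Q: it has no rational root (each ±√123 ± √97 is irrational), and any factorization into two quadratics over Q would force √(11931) ∈ Q (pairing opposite roots) or √123, √97 ∈ Q (other pairings), all impossible. Hence [Q(γ):Q] = 4 = [Q(√123, √97):Q], so Q(γ) = Q(√123, √97).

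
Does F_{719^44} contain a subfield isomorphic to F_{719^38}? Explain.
No: F_{719^38} is not a subfield of F_{719^44}

F_{p^m} embeds in F_{p^n} iff m | n. Here 38 ∤ 44 (since 44 = 1·38 + 6 with remainder 6 ≠ 0), so F_{719^38} is not a subfield of F_{719^44}. Equivalently: if it were, the tower law would give 38 = [F_{719^38}:F_719] dividing [F_{719^44}:F_719] = 44, contradiction.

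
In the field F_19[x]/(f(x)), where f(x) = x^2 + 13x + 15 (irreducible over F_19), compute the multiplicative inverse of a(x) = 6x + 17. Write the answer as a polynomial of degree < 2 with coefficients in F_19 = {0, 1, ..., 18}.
a(x)^(-1) ≡ 2x + 14 (mod f(x))

Since f is irreducible over F_19, F_19[x]/(f) is a field and a(x) ≠ 0 has an inverse. Apply the extended Euclidean algorithm to f(x) and a(x) in F_19[x]: f(x) = (16x + 17)·a(x) + (11). The last nonzero remainder is the constant 11 = gcd(f, a) in F_19. Back-substituting through the division chain expresses 11 = s(x)·a(x) + t(x)·f(x) with s(x) ≡ 3x + 2 (mod f), so (3x + 2)·a(x) ≡ 11 (mod f). Multiplying by 11^(-1) ≡ 7 in F_19 gives a(x)^(-1) ≡ 7·(3x + 2) ≡ 2x + 14 (mod f). Check: (6x + 17)·(2x + 14) = 12x^2 + 4x + 10 ≡ 1 (mod x^2 + 13x + 15).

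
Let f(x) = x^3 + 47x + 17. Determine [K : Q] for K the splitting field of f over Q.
[K : Q] = 6

By the rational root test, any rational root of the monic integer polynomial f(x) = x^3 + 47x + 17 must be an integer dividing the constant term 17, i.e. one of ±{1, 17}. Evaluating: f(1) = 65, f(-1) = -31, f(17) = 5729, f(-17) = -5695; none is 0, so f has no rational root and is therefore irreducible over Q (a cubic with no linear factor over a field is irreducible). For an irreducible cubic, the Galois group is A_3 or S_3 according as the discriminant disc(f) = -4a^3 - 27b^2 = -4·(47)^3 - 27·(17)^2 = -423095 is or is not a square in Q. Here disc(f) = -423095 is not a perfect square in Q, so the Galois group of f over Q is not contained in A_3 and must be all of S_3. The splitting field has degree |S_3| = 6 over Q, so [K : Q] = 6.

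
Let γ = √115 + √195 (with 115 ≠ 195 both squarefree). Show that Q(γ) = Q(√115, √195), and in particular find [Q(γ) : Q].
[Q(γ) : Q] = 4 (equivalently, Q(γ) = Q(√115, √195))

Obviously Q(γ) ⊆ Q(√115, √195), and [Q(√115, √195):Q] = 4 (since 115, 195 are distinct squarefree integers > 1 with 22425 not a perfect square). To show equality we compute the minimal polynomial of γ. From γ = √115 + √195: γ^2 = 115 + 2√(22425) + 195 = 310 + 2√(22425), so γ^2 - 310 = 2√(22425); squaring, (γ^2 - 310)^2 = 4·22425, i.e. γ^4 - 620γ^2 + 96100 - 89700 = 0, i.e. γ^4 - 620γ^2 + 6400 = 0. So γ is a root of x^4 - 620x^2 + 6400. This polynomial is irreducible over Q: it has no rational root (each ±√115 ± √195 is irrational), and any factorization into two quadratics over Q would force √(22425) ∈ Q (pairing opposite roots) or √115, √195 ∈ Q (other pairings), all impossible. Hence [Q(γ):Q] = 4 = [Q(√115, √195):Q], so Q(γ) = Q(√115, √195).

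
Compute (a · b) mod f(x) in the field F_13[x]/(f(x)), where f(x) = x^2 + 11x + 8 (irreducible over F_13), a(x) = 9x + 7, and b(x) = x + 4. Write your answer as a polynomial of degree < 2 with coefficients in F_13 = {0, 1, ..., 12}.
a · b ≡ 9x + 8 (mod f(x))

Multiply in F_13[x]: a(x)·b(x) = (9x + 7)·(x + 4) = 9x^2 + 4x + 2. This has degree ≥ 2, so divide by f(x) over F_13: 9x^2 + 4x + 2 = (9)·(x^2 + 11x + 8) + (9x + 8). Hence a·b ≡ 9x + 8 (mod f). (F_13[x]/(f) is a field with 13^2 = 169 elements since f is irreducible of degree 2.)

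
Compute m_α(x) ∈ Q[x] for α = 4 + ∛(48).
m_α(x) = x^3 - 12x^2 + 48x - 112

Set β = α - 4 = ∛(48), so β^3 = 48. Then (α - 4)^3 - 48 = 0, i.e. α is a root of g(x) = (x - 4)^3 - 48 = x^3 - 12x^2 + 48x - 112. Since g(x) = h(x - 4) where h(x) = x^3 - 48, and h is irreducible over Q (because 48 is not a perfect cube, so h has no rational root, and a monic cubic with no rational root is irreducible), g is also irreducible (irreducibility is preserved under the substitution x → x - 4). Hence m_α(x) = x^3 - 12x^2 + 48x - 112.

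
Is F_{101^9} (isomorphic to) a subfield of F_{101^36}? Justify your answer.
Yes: F_{101^9} is a subfield of F_{101^36}

F_{p^m} embeds in F_{p^n} iff m | n (since F_{p^n} is the splitting field of x^(p^n) - x, and F_{p^m} ⊂ F_{p^n} forces p^n to be a power of p^m, i.e. m | n; conversely if m | n then every root of x^(p^m) - x is a root of x^(p^n) - x). Here 9 | 36 (since 36 = 4·9), so F_{101^9} is a subfield of F_{101^36}, and [F_{101^36} : F_{101^9}] = 36/9 = 4.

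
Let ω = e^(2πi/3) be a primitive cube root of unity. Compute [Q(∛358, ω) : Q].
[Q(∛358, ω) : Q] = 6

[Q(∛358):Q] = 3 (min poly x^3 - 358, irreducible since 358 is not a perfect cube). [Q(ω):Q] = 2 (min poly x^2 + x + 1). Since Q(∛358) ⊂ R and ω ∉ R, we have ω ∉ Q(∛358), so x^2 + x + 1 remains irreducible over Q(∛358) and [Q(∛358, ω) : Q(∛358)] = 2. By the tower law, [Q(∛358, ω) : Q] = 3 · 2 = 6. (In fact Q(∛358, ω) is the splitting field of x^3 - 358 over Q.)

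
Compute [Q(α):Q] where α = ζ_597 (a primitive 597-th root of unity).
[Q(α):Q] = 396

The minimal polynomial of ζ_597 over Q is the 597-th cyclotomic polynomial Φ_597(x), which is irreducible over Q and has degree φ(597) = 396. Hence [Q(α):Q] = φ(597) = 396.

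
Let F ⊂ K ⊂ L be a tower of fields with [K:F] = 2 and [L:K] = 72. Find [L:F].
[L:F] = 144

The tower law says that for any tower of field extensions F ⊂ K ⊂ L with finite degrees, [L:F] = [L:K] · [K:F]. Here this gives [L:F] = 72 · 2 = 144.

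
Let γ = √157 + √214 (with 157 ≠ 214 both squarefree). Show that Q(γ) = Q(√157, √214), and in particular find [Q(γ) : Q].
[Q(γ) : Q] = 4 (equivalently, Q(γ) = Q(√157, √214))

Obviously Q(γ) ⊆ Q(√157, √214), and [Q(√157, √214):Q] = 4 (since 157, 214 are distinct squarefree integers > 1 with 33598 not a perfect square). To show equality we compute the minimal polynomial of γ. From γ = √157 + √214: γ^2 = 157 + 2√(33598) + 214 = 371 + 2√(33598), so γ^2 - 371 = 2√(33598); squaring, (γ^2 - 371)^2 = 4·33598, i.e. γ^4 - 742γ^2 + 137641 - 134392 = 0, i.e. γ^4 - 742γ^2 + 3249 = 0. So γ is a root of x^4 - 742x^2 + 3249. This polynomial is irreducible over Q: it has no rational root (each ±√157 ± √214 is irrational), and any factorization into two quadratics over Q would force √(33598) ∈ Q (pairing opposite roots) or √157, √214 ∈ Q (other pairings), all impossible. Hence [Q(γ):Q] = 4 = [Q(√157, √214):Q], so Q(γ) = Q(√157, √214).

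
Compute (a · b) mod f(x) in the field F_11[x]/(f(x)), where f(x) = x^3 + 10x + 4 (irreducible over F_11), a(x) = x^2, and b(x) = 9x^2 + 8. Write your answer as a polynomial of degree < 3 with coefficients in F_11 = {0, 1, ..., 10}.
a · b ≡ 6x^2 + 8x (mod f(x))

Multiply in F_11[x]: a(x)·b(x) = (x^2)·(9x^2 + 8) = 9x^4 + 8x^2. This has degree ≥ 3, so divide by f(x) over F_11: 9x^4 + 8x^2 = (9x)·(x^3 + 10x + 4) + (6x^2 + 8x). Hence a·b ≡ 6x^2 + 8x (mod f). (F_11[x]/(f) is a field with 11^3 = 1331 elements since f is irreducible of degree 3.)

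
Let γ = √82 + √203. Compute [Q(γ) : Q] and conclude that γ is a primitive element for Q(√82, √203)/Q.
[Q(γ) : Q] = 4 (equivalently, Q(γ) = Q(√82, √203))

Obviously Q(γ) ⊆ Q(√82, √203), and [Q(√82, √203):Q] = 4 (since 82, 203 are distinct squarefree integers > 1 with 16646 not a perfect square). To show equality we compute the minimal polynomial of γ. From γ = √82 + √203: γ^2 = 82 + 2√(16646) + 203 = 285 + 2√(16646), so γ^2 - 285 = 2√(16646); squaring, (γ^2 - 285)^2 = 4·16646, i.e. γ^4 - 570γ^2 + 81225 - 66584 = 0, i.e. γ^4 - 570γ^2 + 14641 = 0. So γ is a root of x^4 - 570x^2 + 14641. This polynomial is irreducible over Q: it has no rational root (each ±√82 ± √203 is irrational), and any factorization into two quadratics over Q would force √(16646) ∈ Q (pairing opposite roots) or √82, √203 ∈ Q (other pairings), all impossible. Hence [Q(γ):Q] = 4 = [Q(√82, √203):Q], so Q(γ) = Q(√82, √203).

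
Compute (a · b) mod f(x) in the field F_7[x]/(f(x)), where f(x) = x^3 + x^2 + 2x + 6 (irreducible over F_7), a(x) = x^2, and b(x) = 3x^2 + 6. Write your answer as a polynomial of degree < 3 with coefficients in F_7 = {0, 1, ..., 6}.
a · b ≡ 3x^2 + 2x + 4 (mod f(x))

Multiply in F_7[x]: a(x)·b(x) = (x^2)·(3x^2 + 6) = 3x^4 + 6x^2. This has degree ≥ 3, so divide by f(x) over F_7: 3x^4 + 6x^2 = (3x + 4)·(x^3 + x^2 + 2x + 6) + (3x^2 + 2x + 4). Hence a·b ≡ 3x^2 + 2x + 4 (mod f). (F_7[x]/(f) is a field with 7^3 = 343 elements since f is irreducible of degree 3.)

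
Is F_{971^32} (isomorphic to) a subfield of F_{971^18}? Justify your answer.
No: F_{971^32} is not a subfield of F_{971^18}

F_{p^m} embeds in F_{p^n} iff m | n. Here 32 ∤ 18 (since 18 = 0·32 + 18 with remainder 18 ≠ 0), so F_{971^32} is not a subfield of F_{971^18}. Equivalently: if it were, the tower law would give 32 = [F_{971^32}:F_971] dividing [F_{971^18}:F_971] = 18, contradiction.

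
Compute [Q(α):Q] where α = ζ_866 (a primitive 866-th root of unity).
[Q(α):Q] = 432

The minimal polynomial of ζ_866 over Q is the 866-th cyclotomic polynomial Φ_866(x), which is irreducible over Q and has degree φ(866) = 432. Hence [Q(α):Q] = φ(866) = 432.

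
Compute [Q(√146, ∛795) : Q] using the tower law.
[Q(√146, ∛795) : Q] = 6

Let L = Q(√146, ∛795). Since Q(√146) ⊂ L and [Q(√146):Q] = 2, the tower law gives 2 | [L:Q]. Likewise Q(∛795) ⊂ L with [Q(∛795):Q] = 3 (because 795 is not a perfect cube), so 3 | [L:Q]. As gcd(2,3) = 1, [L:Q] is divisible by 6. Conversely L is generated over Q by √146 and ∛795, so [L:Q] ≤ 2·3 = 6. Therefore [Q(√146, ∛795) : Q] = 6.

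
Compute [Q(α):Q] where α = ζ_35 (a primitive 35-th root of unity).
[Q(α):Q] = 24

The minimal polynomial of ζ_35 over Q is the 35-th cyclotomic polynomial Φ_35(x), which is irreducible over Q and has degree φ(35) = 24. Hence [Q(α):Q] = φ(35) = 24.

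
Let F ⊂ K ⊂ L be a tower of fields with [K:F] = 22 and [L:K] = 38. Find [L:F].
[L:F] = 836

The tower law says that for any tower of field extensions F ⊂ K ⊂ L with finite degrees, [L:F] = [L:K] · [K:F]. Here this gives [L:F] = 38 · 22 = 836.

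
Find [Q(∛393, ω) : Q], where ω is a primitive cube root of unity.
[Q(∛393, ω) : Q] = 6

[Q(∛393):Q] = 3 (min poly x^3 - 393, irreducible since 393 is not a perfect cube). [Q(ω):Q] = 2 (min poly x^2 + x + 1). Since Q(∛393) ⊂ R and ω ∉ R, we have ω ∉ Q(∛393), so x^2 + x + 1 remains irreducible over Q(∛393) and [Q(∛393, ω) : Q(∛393)] = 2. By the tower law, [Q(∛393, ω) : Q] = 3 · 2 = 6. (In fact Q(∛393, ω) is the splitting field of x^3 - 393 over Q.)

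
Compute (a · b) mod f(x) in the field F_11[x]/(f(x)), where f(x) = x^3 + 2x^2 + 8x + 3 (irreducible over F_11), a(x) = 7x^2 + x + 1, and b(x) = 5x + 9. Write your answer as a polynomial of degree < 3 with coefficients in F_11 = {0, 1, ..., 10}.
a · b ≡ 9x^2 + 9x + 3 (mod f(x))

Multiply in F_11[x]: a(x)·b(x) = (7x^2 + x + 1)·(5x + 9) = 2x^3 + 2x^2 + 3x + 9. This has degree ≥ 3, so divide by f(x) over F_11: 2x^3 + 2x^2 + 3x + 9 = (2)·(x^3 + 2x^2 + 8x + 3) + (9x^2 + 9x + 3). Hence a·b ≡ 9x^2 + 9x + 3 (mod f). (F_11[x]/(f) is a field with 11^3 = 1331 elements since f is irreducible of degree 3.)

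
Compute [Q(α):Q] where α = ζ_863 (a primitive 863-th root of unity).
[Q(α):Q] = 862

The minimal polynomial of ζ_863 over Q is the 863-th cyclotomic polynomial Φ_863(x), which is irreducible over Q and has degree φ(863) = 862. Hence [Q(α):Q] = φ(863) = 862.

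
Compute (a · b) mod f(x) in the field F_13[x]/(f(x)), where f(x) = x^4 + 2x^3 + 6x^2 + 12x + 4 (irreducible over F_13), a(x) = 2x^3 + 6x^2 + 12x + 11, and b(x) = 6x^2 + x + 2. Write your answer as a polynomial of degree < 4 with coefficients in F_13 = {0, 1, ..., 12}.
a · b ≡ 8x^3 + 5x^2 + x + 5 (mod f(x))

Multiply in F_13[x]: a(x)·b(x) = (2x^3 + 6x^2 + 12x + 11)·(6x^2 + x + 2) = 12x^5 + 12x^4 + 4x^3 + 12x^2 + 9x + 9. This has degree ≥ 4, so divide by f(x) over F_13: 12x^5 + 12x^4 + 4x^3 + 12x^2 + 9x + 9 = (12x + 1)·(x^4 + 2x^3 + 6x^2 + 12x + 4) + (8x^3 + 5x^2 + x + 5). Hence a·b ≡ 8x^3 + 5x^2 + x + 5 (mod f). (F_13[x]/(f) is a field with 13^4 = 28561 elements since f is irreducible of degree 4.)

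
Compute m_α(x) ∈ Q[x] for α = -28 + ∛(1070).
m_α(x) = x^3 + 84x^2 + 2352x + 20882

Set β = α + 28 = ∛(1070), so β^3 = 1070. Then (α + 28)^3 - 1070 = 0, i.e. α is a root of g(x) = (x + 28)^3 - 1070 = x^3 + 84x^2 + 2352x + 20882. Since g(x) = h(x + 28) where h(x) = x^3 - 1070, and h is irreducible over Q (because 1070 is not a perfect cube, so h has no rational root, and a monic cubic with no rational root is irreducible), g is also irreducible (irreducibility is preserved under the substitution x → x + 28). Hence m_α(x) = x^3 + 84x^2 + 2352x + 20882.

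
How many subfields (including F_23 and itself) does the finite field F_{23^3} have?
F_{23^3} has 2 subfields

The subfields of F_{p^n} are exactly the fields F_{p^d} for d | n (each is the fixed field of the unique index-d subgroup of Gal(F_{p^n}/F_p) ≅ Z/nZ). The divisors of n = 3 are {1, 3}, giving 2 subfields: F_{23^1}, F_{23^3}.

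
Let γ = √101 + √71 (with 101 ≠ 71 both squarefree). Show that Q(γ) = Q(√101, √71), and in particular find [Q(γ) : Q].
[Q(γ) : Q] = 4 (equivalently, Q(γ) = Q(√101, √71))

Obviously Q(γ) ⊆ Q(√101, √71), and [Q(√101, √71):Q] = 4 (since 101, 71 are distinct squarefree integers > 1 with 7171 not a perfect square). To show equality we compute the minimal polynomial of γ. From γ = √101 + √71: γ^2 = 101 + 2√(7171) + 71 = 172 + 2√(7171), so γ^2 - 172 = 2√(7171); squaring, (γ^2 - 172)^2 = 4·7171, i.e. γ^4 - 344γ^2 + 29584 - 28684 = 0, i.e. γ^4 - 344γ^2 + 900 = 0. So γ is a root of x^4 - 344x^2 + 900. This polynomial is irreducible over Q: it has no rational root (each ±√101 ± √71 is irrational), and any factorization into two quadratics over Q would force √(7171) ∈ Q (pairing opposite roots) or √101, √71 ∈ Q (other pairings), all impossible. Hence [Q(γ):Q] = 4 = [Q(√101, √71):Q], so Q(γ) = Q(√101, √71).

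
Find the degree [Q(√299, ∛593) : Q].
[Q(√299, ∛593) : Q] = 6

Let L = Q(√299, ∛593). Since Q(√299) ⊂ L and [Q(√299):Q] = 2, the tower law gives 2 | [L:Q]. Likewise Q(∛593) ⊂ L with [Q(∛593):Q] = 3 (because 593 is not a perfect cube), so 3 | [L:Q]. As gcd(2,3) = 1, [L:Q] is divisible by 6. Conversely L is generated over Q by √299 and ∛593, so [L:Q] ≤ 2·3 = 6. Therefore [Q(√299, ∛593) : Q] = 6.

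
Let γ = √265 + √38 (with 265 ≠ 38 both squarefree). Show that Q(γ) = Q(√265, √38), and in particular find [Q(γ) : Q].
[Q(γ) : Q] = 4 (equivalently, Q(γ) = Q(√265, √38))

Obviously Q(γ) ⊆ Q(√265, √38), and [Q(√265, √38):Q] = 4 (since 265, 38 are distinct squarefree integers > 1 with 10070 not a perfect square). To show equality we compute the minimal polynomial of γ. From γ = √265 + √38: γ^2 = 265 + 2√(10070) + 38 = 303 + 2√(10070), so γ^2 - 303 = 2√(10070); squaring, (γ^2 - 303)^2 = 4·10070, i.e. γ^4 - 606γ^2 + 91809 - 40280 = 0, i.e. γ^4 - 606γ^2 + 51529 = 0. So γ is a root of x^4 - 606x^2 + 51529. This polynomial is irreducible over Q: it has no rational root (each ±√265 ± √38 is irrational), and any factorization into two quadratics over Q would force √(10070) ∈ Q (pairing opposite roots) or √265, √38 ∈ Q (other pairings), all impossible. Hence [Q(γ):Q] = 4 = [Q(√265, √38):Q], so Q(γ) = Q(√265, √38).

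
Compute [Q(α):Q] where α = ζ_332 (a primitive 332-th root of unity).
[Q(α):Q] = 164

The minimal polynomial of ζ_332 over Q is the 332-th cyclotomic polynomial Φ_332(x), which is irreducible over Q and has degree φ(332) = 164. Hence [Q(α):Q] = φ(332) = 164.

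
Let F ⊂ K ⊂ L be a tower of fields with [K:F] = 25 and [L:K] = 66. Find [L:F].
[L:F] = 1650

The tower law says that for any tower of field extensions F ⊂ K ⊂ L with finite degrees, [L:F] = [L:K] · [K:F]. Here this gives [L:F] = 66 · 25 = 1650.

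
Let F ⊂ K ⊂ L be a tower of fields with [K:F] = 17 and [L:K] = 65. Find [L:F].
[L:F] = 1105

The tower law says that for any tower of field extensions F ⊂ K ⊂ L with finite degrees, [L:F] = [L:K] · [K:F]. Here this gives [L:F] = 65 · 17 = 1105.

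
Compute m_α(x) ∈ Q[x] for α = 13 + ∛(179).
m_α(x) = x^3 - 39x^2 + 507x - 2376

Set β = α - 13 = ∛(179), so β^3 = 179. Then (α - 13)^3 - 179 = 0, i.e. α is a root of g(x) = (x - 13)^3 - 179 = x^3 - 39x^2 + 507x - 2376. Since g(x) = h(x - 13) where h(x) = x^3 - 179, and h is irreducible over Q (because 179 is not a perfect cube, so h has no rational root, and a monic cubic with no rational root is irreducible), g is also irreducible (irreducibility is preserved under the substitution x → x - 13). Hence m_α(x) = x^3 - 39x^2 + 507x - 2376.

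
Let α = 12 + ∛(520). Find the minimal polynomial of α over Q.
m_α(x) = x^3 - 36x^2 + 432x - 2248

Set β = α - 12 = ∛(520), so β^3 = 520. Then (α - 12)^3 - 520 = 0, i.e. α is a root of g(x) = (x - 12)^3 - 520 = x^3 - 36x^2 + 432x - 2248. Since g(x) = h(x - 12) where h(x) = x^3 - 520, and h is irreducible over Q (because 520 is not a perfect cube, so h has no rational root, and a monic cubic with no rational root is irreducible), g is also irreducible (irreducibility is preserved under the substitution x → x - 12). Hence m_α(x) = x^3 - 36x^2 + 432x - 2248.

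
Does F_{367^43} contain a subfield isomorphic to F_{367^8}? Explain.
No: F_{367^8} is not a subfield of F_{367^43}

F_{p^m} embeds in F_{p^n} iff m | n. Here 8 ∤ 43 (since 43 = 5·8 + 3 with remainder 3 ≠ 0), so F_{367^8} is not a subfield of F_{367^43}. Equivalently: if it were, the tower law would give 8 = [F_{367^8}:F_367] dividing [F_{367^43}:F_367] = 43, contradiction.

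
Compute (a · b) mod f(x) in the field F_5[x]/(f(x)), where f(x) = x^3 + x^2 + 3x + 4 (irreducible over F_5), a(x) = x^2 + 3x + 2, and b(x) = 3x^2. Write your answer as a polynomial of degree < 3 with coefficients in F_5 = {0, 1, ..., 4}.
a · b ≡ x^2 + 1 (mod f(x))

Multiply in F_5[x]: a(x)·b(x) = (x^2 + 3x + 2)·(3x^2) = 3x^4 + 4x^3 + x^2. This has degree ≥ 3, so divide by f(x) over F_5: 3x^4 + 4x^3 + x^2 = (3x + 1)·(x^3 + x^2 + 3x + 4) + (x^2 + 1). Hence a·b ≡ x^2 + 1 (mod f). (F_5[x]/(f) is a field with 5^3 = 125 elements since f is irreducible of degree 3.)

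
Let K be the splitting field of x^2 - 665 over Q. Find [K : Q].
[K : Q] = 2

f(x) = x^2 - 665 factors as (x - √665)(x + √665). The splitting field is K = Q(√665). Since 665 is squarefree and > 1, it is not a perfect square, so x^2 - 665 is irreducible over Q and [Q(√665) : Q] = 2. Hence [K : Q] = 2.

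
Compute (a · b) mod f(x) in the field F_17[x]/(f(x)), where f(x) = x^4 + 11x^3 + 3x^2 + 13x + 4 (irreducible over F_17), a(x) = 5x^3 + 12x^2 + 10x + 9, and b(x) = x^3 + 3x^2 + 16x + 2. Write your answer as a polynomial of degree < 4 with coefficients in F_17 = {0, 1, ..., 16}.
a · b ≡ 3x^3 + 12x^2 + 14x + 8 (mod f(x))

Multiply in F_17[x]: a(x)·b(x) = (5x^3 + 12x^2 + 10x + 9)·(x^3 + 3x^2 + 16x + 2) = 5x^6 + 10x^5 + 7x^4 + 3x^3 + 7x^2 + 11x + 1. This has degree ≥ 4, so divide by f(x) over F_17: 5x^6 + 10x^5 + 7x^4 + 3x^3 + 7x^2 + 11x + 1 = (5x^2 + 6x + 11)·(x^4 + 11x^3 + 3x^2 + 13x + 4) + (3x^3 + 12x^2 + 14x + 8). Hence a·b ≡ 3x^3 + 12x^2 + 14x + 8 (mod f). (F_17[x]/(f) is a field with 17^4 = 83521 elements since f is irreducible of degree 4.)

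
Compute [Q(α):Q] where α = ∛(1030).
[Q(α):Q] = 3

The minimal polynomial of α is x^3 - 1030, irreducible over Q since 1030 is not a perfect cube (so x^3 - 1030 has no rational root). Hence [Q(α):Q] = deg(m_α) = 3.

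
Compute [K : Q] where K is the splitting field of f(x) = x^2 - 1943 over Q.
[K : Q] = 2

f(x) = x^2 - 1943 factors as (x - √1943)(x + √1943). The splitting field is K = Q(√1943). Since 1943 is squarefree and > 1, it is not a perfect square, so x^2 - 1943 is irreducible over Q and [Q(√1943) : Q] = 2. Hence [K : Q] = 2.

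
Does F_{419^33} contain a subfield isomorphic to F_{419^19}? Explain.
No: F_{419^19} is not a subfield of F_{419^33}

F_{p^m} embeds in F_{p^n} iff m | n. Here 19 ∤ 33 (since 33 = 1·19 + 14 with remainder 14 ≠ 0), so F_{419^19} is not a subfield of F_{419^33}. Equivalently: if it were, the tower law would give 19 = [F_{419^19}:F_419] dividing [F_{419^33}:F_419] = 33, contradiction.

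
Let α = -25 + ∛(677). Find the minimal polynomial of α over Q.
m_α(x) = x^3 + 75x^2 + 1875x + 14948

Set β = α + 25 = ∛(677), so β^3 = 677. Then (α + 25)^3 - 677 = 0, i.e. α is a root of g(x) = (x + 25)^3 - 677 = x^3 + 75x^2 + 1875x + 14948. Since g(x) = h(x + 25) where h(x) = x^3 - 677, and h is irreducible over Q (because 677 is not a perfect cube, so h has no rational root, and a monic cubic with no rational root is irreducible), g is also irreducible (irreducibility is preserved under the substitution x → x + 25). Hence m_α(x) = x^3 + 75x^2 + 1875x + 14948.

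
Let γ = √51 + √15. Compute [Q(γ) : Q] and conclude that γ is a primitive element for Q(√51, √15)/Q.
[Q(γ) : Q] = 4 (equivalently, Q(γ) = Q(√51, √15))

Obviously Q(γ) ⊆ Q(√51, √15), and [Q(√51, √15):Q] = 4 (since 51, 15 are distinct squarefree integers > 1 with 765 not a perfect square). To show equality we compute the minimal polynomial of γ. From γ = √51 + √15: γ^2 = 51 + 2√(765) + 15 = 66 + 2√(765), so γ^2 - 66 = 2√(765); squaring, (γ^2 - 66)^2 = 4·765, i.e. γ^4 - 132γ^2 + 4356 - 3060 = 0, i.e. γ^4 - 132γ^2 + 1296 = 0. So γ is a root of x^4 - 132x^2 + 1296. This polynomial is irreducible over Q: it has no rational root (each ±√51 ± √15 is irrational), and any factorization into two quadratics over Q would force √(765) ∈ Q (pairing opposite roots) or √51, √15 ∈ Q (other pairings), all impossible. Hence [Q(γ):Q] = 4 = [Q(√51, √15):Q], so Q(γ) = Q(√51, √15).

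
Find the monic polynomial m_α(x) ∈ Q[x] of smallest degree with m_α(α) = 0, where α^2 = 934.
m_α(x) = x^2 - 934

α satisfies α^2 - 934 = 0, so x^2 - 934 annihilates α. Since d = 934 is squarefree and ≠ 1, it is not a perfect square in Q, so x^2 - 934 has no rational root and is therefore irreducible over Q (a degree-2 polynomial over a field is irreducible iff it has no root). Hence m_α(x) = x^2 - 934.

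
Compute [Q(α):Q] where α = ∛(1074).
[Q(α):Q] = 3

The minimal polynomial of α is x^3 - 1074, irreducible over Q since 1074 is not a perfect cube (so x^3 - 1074 has no rational root). Hence [Q(α):Q] = deg(m_α) = 3.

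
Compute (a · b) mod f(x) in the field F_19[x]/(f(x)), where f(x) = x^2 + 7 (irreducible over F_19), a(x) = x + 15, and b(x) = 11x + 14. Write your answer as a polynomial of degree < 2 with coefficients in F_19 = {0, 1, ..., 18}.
a · b ≡ 8x (mod f(x))

Multiply in F_19[x]: a(x)·b(x) = (x + 15)·(11x + 14) = 11x^2 + 8x + 1. This has degree ≥ 2, so divide by f(x) over F_19: 11x^2 + 8x + 1 = (11)·(x^2 + 7) + (8x). Hence a·b ≡ 8x (mod f). (F_19[x]/(f) is a field with 19^2 = 361 elements since f is irreducible of degree 2.)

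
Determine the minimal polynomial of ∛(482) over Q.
m_α(x) = x^3 - 482

α satisfies α^3 = 482, so x^3 - 482 annihilates α. By the rational root test, a rational root p/q (in lowest terms) of x^3 - 482 would satisfy p^3 = 482 q^3, forcing q = 1 and p^3 = 482; but 482 is not a perfect cube, contradiction. A monic cubic over Q with no rational root is irreducible (any nontrivial factorization would include a linear factor). Hence x^3 - 482 is the minimal polynomial of α, and in particular [Q(α):Q] = 3.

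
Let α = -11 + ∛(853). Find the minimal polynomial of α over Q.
m_α(x) = x^3 + 33x^2 + 363x + 478

Set β = α + 11 = ∛(853), so β^3 = 853. Then (α + 11)^3 - 853 = 0, i.e. α is a root of g(x) = (x + 11)^3 - 853 = x^3 + 33x^2 + 363x + 478. Since g(x) = h(x + 11) where h(x) = x^3 - 853, and h is irreducible over Q (because 853 is not a perfect cube, so h has no rational root, and a monic cubic with no rational root is irreducible), g is also irreducible (irreducibility is preserved under the substitution x → x + 11). Hence m_α(x) = x^3 + 33x^2 + 363x + 478.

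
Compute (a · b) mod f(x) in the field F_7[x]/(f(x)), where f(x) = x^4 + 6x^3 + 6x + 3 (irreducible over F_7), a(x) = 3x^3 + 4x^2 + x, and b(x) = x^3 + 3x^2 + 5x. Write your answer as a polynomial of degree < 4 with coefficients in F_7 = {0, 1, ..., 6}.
a · b ≡ 5x^2 + 3x + 1 (mod f(x))

Multiply in F_7[x]: a(x)·b(x) = (3x^3 + 4x^2 + x)·(x^3 + 3x^2 + 5x) = 3x^6 + 6x^5 + 2x^3 + 5x^2. This has degree ≥ 4, so divide by f(x) over F_7: 3x^6 + 6x^5 + 2x^3 + 5x^2 = (3x^2 + 2x + 2)·(x^4 + 6x^3 + 6x + 3) + (5x^2 + 3x + 1). Hence a·b ≡ 5x^2 + 3x + 1 (mod f). (F_7[x]/(f) is a field with 7^4 = 2401 elements since f is irreducible of degree 4.)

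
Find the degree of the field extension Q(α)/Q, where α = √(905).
[Q(α):Q] = 2

[Q(α):Q] equals the degree of the minimal polynomial of α. Here α^2 = 905 and x^2 - 905 is irreducible (d = 905 is squarefree, ≠ 1, hence not a square), so deg(m_α) = 2. Thus [Q(α):Q] = 2.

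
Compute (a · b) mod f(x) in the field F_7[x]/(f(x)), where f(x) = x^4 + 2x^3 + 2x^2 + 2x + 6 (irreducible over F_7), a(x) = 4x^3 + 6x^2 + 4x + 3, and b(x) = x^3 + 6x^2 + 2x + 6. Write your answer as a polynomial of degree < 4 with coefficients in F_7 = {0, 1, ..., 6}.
a · b ≡ 5x^3 + 2x^2 + 4x (mod f(x))

Multiply in F_7[x]: a(x)·b(x) = (4x^3 + 6x^2 + 4x + 3)·(x^3 + 6x^2 + 2x + 6) = 4x^6 + 2x^5 + 6x^4 + 6x^2 + 2x + 4. This has degree ≥ 4, so divide by f(x) over F_7: 4x^6 + 2x^5 + 6x^4 + 6x^2 + 2x + 4 = (4x^2 + x + 3)·(x^4 + 2x^3 + 2x^2 + 2x + 6) + (5x^3 + 2x^2 + 4x). Hence a·b ≡ 5x^3 + 2x^2 + 4x (mod f). (F_7[x]/(f) is a field with 7^4 = 2401 elements since f is irreducible of degree 4.)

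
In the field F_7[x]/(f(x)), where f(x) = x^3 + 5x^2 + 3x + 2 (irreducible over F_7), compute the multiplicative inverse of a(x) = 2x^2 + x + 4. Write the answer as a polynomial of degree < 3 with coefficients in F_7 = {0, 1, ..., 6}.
a(x)^(-1) ≡ 4x^2 + 6x + 4 (mod f(x))

Since f is irreducible over F_7, F_7[x]/(f) is a field and a(x) ≠ 0 has an inverse. Apply the extended Euclidean algorithm to f(x) and a(x) in F_7[x]: f(x) = (4x + 4)·a(x) + (4x);  a(x) = (4x + 2)·(4x) + (4). The last nonzero remainder is the constant 4 = gcd(f, a) in F_7. Back-substituting through the division chain expresses 4 = s(x)·a(x) + t(x)·f(x) with s(x) ≡ 2x^2 + 3x + 2 (mod f), so (2x^2 + 3x + 2)·a(x) ≡ 4 (mod f). Multiplying by 4^(-1) ≡ 2 in F_7 gives a(x)^(-1) ≡ 2·(2x^2 + 3x + 2) ≡ 4x^2 + 6x + 4 (mod f). Check: (2x^2 + x + 4)·(4x^2 + 6x + 4) = x^4 + 2x^3 + 2x^2 + 2 ≡ 1 (mod x^3 + 5x^2 + 3x + 2).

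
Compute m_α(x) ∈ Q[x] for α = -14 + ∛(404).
m_α(x) = x^3 + 42x^2 + 588x + 2340

Set β = α + 14 = ∛(404), so β^3 = 404. Then (α + 14)^3 - 404 = 0, i.e. α is a root of g(x) = (x + 14)^3 - 404 = x^3 + 42x^2 + 588x + 2340. Since g(x) = h(x + 14) where h(x) = x^3 - 404, and h is irreducible over Q (because 404 is not a perfect cube, so h has no rational root, and a monic cubic with no rational root is irreducible), g is also irreducible (irreducibility is preserved under the substitution x → x + 14). Hence m_α(x) = x^3 + 42x^2 + 588x + 2340.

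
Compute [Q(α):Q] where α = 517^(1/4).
[Q(α):Q] = 4

α is a root of x^4 - 517. By Eisenstein's criterion at the prime p = 11 (which divides the constant term 517 but p^2 = 121 does not, since 517 is squarefree), x^4 - 517 is irreducible over Q. Hence [Q(α):Q] = 4.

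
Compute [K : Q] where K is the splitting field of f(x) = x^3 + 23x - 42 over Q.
[K : Q] = 6

By the rational root test, any rational root of the monic integer polynomial f(x) = x^3 + 23x - 42 must be an integer dividing the constant term -42, i.e. one of ±{1, 2, 3, 6, 7, 14, 21, 42}. Evaluating: f(1) = -18, f(-1) = -66, f(2) = 12, f(-2) = -96, f(3) = 54, f(-3) = -138, f(6) = 312, f(-6) = -396, f(7) = 462, f(-7) = -546, f(14) = 3024, f(-14) = -3108, f(21) = 9702, f(-21) = -9786, f(42) = 75012, f(-42) = -75096; none is 0, so f has no rational root and is therefore irreducible over Q (a cubic with no linear factor over a field is irreducible). For an irreducible cubic, the Galois group is A_3 or S_3 according as the discriminant disc(f) = -4a^3 - 27b^2 = -4·(23)^3 - 27·(-42)^2 = -96296 is or is not a square in Q. Here disc(f) = -96296 is not a perfect square in Q, so the Galois group of f over Q is not contained in A_3 and must be all of S_3. The splitting field has degree |S_3| = 6 over Q, so [K : Q] = 6.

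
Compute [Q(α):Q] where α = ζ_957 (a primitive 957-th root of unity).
[Q(α):Q] = 560

The minimal polynomial of ζ_957 over Q is the 957-th cyclotomic polynomial Φ_957(x), which is irreducible over Q and has degree φ(957) = 560. Hence [Q(α):Q] = φ(957) = 560.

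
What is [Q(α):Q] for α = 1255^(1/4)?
[Q(α):Q] = 4

α is a root of x^4 - 1255. By Eisenstein's criterion at the prime p = 5 (which divides the constant term 1255 but p^2 = 25 does not, since 1255 is squarefree), x^4 - 1255 is irreducible over Q. Hence [Q(α):Q] = 4.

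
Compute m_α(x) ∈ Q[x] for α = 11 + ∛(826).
m_α(x) = x^3 - 33x^2 + 363x - 2157

Set β = α - 11 = ∛(826), so β^3 = 826. Then (α - 11)^3 - 826 = 0, i.e. α is a root of g(x) = (x - 11)^3 - 826 = x^3 - 33x^2 + 363x - 2157. Since g(x) = h(x - 11) where h(x) = x^3 - 826, and h is irreducible over Q (because 826 is not a perfect cube, so h has no rational root, and a monic cubic with no rational root is irreducible), g is also irreducible (irreducibility is preserved under the substitution x → x - 11). Hence m_α(x) = x^3 - 33x^2 + 363x - 2157.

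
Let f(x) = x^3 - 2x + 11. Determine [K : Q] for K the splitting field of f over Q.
[K : Q] = 6

By the rational root test, any rational root of the monic integer polynomial f(x) = x^3 - 2x + 11 must be an integer dividing the constant term 11, i.e. one of ±{1, 11}. Evaluating: f(1) = 10, f(-1) = 12, f(11) = 1320, f(-11) = -1298; none is 0, so f has no rational root and is therefore irreducible over Q (a cubic with no linear factor over a field is irreducible). For an irreducible cubic, the Galois group is A_3 or S_3 according as the discriminant disc(f) = -4a^3 - 27b^2 = -4·(-2)^3 - 27·(11)^2 = -3235 is or is not a square in Q. Here disc(f) = -3235 is not a perfect square in Q, so the Galois group of f over Q is not contained in A_3 and must be all of S_3. The splitting field has degree |S_3| = 6 over Q, so [K : Q] = 6.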